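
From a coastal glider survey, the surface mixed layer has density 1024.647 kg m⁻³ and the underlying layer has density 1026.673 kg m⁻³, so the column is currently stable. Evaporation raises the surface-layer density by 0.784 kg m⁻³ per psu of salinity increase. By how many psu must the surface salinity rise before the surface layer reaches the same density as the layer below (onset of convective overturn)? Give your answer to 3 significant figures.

2.58 psu

Density deficit of the surface layer: 1026.673 − 1024.647 = 2.026 kg m⁻³.
Required change = 2.026 / 0.784 = 2.58 psu.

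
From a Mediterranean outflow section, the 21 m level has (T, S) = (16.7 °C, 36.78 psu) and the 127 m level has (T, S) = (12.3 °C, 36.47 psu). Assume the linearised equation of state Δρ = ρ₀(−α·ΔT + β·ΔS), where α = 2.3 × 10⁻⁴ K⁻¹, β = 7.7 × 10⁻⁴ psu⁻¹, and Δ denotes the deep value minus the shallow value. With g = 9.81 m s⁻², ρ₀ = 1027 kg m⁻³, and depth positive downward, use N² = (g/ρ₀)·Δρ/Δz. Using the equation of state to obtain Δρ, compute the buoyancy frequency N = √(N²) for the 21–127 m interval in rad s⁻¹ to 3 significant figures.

8.46 × 10⁻³ rad s⁻¹

ΔT = -4.4 K, ΔS = -0.31 psu (deep − shallow).
Δρ/ρ₀ = −αΔT + βΔS = 1.012 × 10⁻³ − 2.387 × 10⁻⁴ = 7.733 × 10⁻⁴, so Δρ ≈ 0.7942 kg m⁻³.
N² = (g/ρ₀)·Δρ/Δz = g·(Δρ/ρ₀)/Δz = 9.81 × 7.733 × 10⁻⁴ / 106 = 7.1567 × 10⁻⁵ s⁻².
N = √(7.1567 × 10⁻⁵) = 8.4597 × 10⁻³ rad s⁻¹ ≈ 8.46 × 10⁻³ rad s⁻¹.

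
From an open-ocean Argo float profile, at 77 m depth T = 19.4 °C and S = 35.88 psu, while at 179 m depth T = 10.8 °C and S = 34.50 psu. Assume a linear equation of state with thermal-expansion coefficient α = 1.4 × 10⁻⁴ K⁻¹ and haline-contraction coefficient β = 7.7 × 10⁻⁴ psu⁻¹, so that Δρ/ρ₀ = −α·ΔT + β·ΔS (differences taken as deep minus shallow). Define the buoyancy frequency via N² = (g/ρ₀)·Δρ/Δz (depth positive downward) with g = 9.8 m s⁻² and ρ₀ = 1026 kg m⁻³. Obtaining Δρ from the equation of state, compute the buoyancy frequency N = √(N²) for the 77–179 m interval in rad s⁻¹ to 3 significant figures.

3.69 × 10⁻³ rad s⁻¹

ΔT = -8.6 K, ΔS = -1.38 psu (deep − shallow).
Δρ/ρ₀ = −αΔT + βΔS = 1.204 × 10⁻³ − 1.0626 × 10⁻³ = 1.414 × 10⁻⁴, so Δρ ≈ 0.1451 kg m⁻³.
N² = (g/ρ₀)·Δρ/Δz = g·(Δρ/ρ₀)/Δz = 9.8 × 1.414 × 10⁻⁴ / 102 = 1.3585 × 10⁻⁵ s⁻².
N = √(1.3585 × 10⁻⁵) = 3.6858 × 10⁻³ rad s⁻¹ ≈ 3.69 × 10⁻³ rad s⁻¹.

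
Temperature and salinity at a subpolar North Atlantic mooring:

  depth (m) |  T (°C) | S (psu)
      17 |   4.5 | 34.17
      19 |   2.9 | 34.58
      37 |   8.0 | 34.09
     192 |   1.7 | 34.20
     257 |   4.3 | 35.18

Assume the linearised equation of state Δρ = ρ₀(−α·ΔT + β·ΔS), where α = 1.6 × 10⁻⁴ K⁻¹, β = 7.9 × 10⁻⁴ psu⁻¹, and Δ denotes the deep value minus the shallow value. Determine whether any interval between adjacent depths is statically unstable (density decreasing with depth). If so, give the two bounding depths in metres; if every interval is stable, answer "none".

Evaluate Δρ/ρ₀ = −αΔT + βΔS across each adjacent pair:
  17–19 m: −αΔT+βΔS = −(1.6 × 10⁻⁴)(-1.6)+(7.9 × 10⁻⁴)(+0.41) = 5.8 × 10⁻⁴ → stable
  19–37 m: −αΔT+βΔS = −(1.6 × 10⁻⁴)(+5.1)+(7.9 × 10⁻⁴)(-0.49) = -1.2 × 10⁻³ → UNSTABLE
  37–192 m: −αΔT+βΔS = −(1.6 × 10⁻⁴)(-6.3)+(7.9 × 10⁻⁴)(+0.11) = 1.1 × 10⁻³ → stable
  192–257 m: −αΔT+βΔS = −(1.6 × 10⁻⁴)(+2.6)+(7.9 × 10⁻⁴)(+0.98) = 3.6 × 10⁻⁴ → stable
The 19–37 m interval has Δρ < 0: lighter water underlies denser water.

19–37 m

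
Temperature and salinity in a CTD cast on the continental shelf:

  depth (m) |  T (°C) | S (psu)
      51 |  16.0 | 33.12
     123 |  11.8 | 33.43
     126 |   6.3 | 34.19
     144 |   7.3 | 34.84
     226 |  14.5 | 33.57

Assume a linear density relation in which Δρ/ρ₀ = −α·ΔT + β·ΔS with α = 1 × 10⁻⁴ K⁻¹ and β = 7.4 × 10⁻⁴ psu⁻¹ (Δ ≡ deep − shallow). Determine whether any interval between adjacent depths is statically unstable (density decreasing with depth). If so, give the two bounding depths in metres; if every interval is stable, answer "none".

144–226 m

Evaluate Δρ/ρ₀ = −αΔT + βΔS across each adjacent pair:
  51–123 m: −αΔT+βΔS = −(1 × 10⁻⁴)(-4.2)+(7.4 × 10⁻⁴)(+0.31) = 6.5 × 10⁻⁴ → stable
  123–126 m: −αΔT+βΔS = −(1 × 10⁻⁴)(-5.5)+(7.4 × 10⁻⁴)(+0.76) = 1.1 × 10⁻³ → stable
  126–144 m: −αΔT+βΔS = −(1 × 10⁻⁴)(+1.0)+(7.4 × 10⁻⁴)(+0.65) = 3.8 × 10⁻⁴ → stable
  144–226 m: −αΔT+βΔS = −(1 × 10⁻⁴)(+7.2)+(7.4 × 10⁻⁴)(-1.27) = -1.7 × 10⁻³ → UNSTABLE
The 144–226 m interval has Δρ < 0: lighter water underlies denser water.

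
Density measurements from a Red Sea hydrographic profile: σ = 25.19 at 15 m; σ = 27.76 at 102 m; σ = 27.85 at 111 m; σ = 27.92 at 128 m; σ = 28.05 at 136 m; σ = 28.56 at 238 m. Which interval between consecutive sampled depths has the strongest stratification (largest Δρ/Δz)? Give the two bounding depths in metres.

Compute the density gradient over each adjacent pair:
  15–102 m: Δρ/Δz = 2.57/87 = 0.030 kg m⁻⁴
  102–111 m: Δρ/Δz = 0.09/9 = 0.010 kg m⁻⁴
  111–128 m: Δρ/Δz = 0.07/17 = 4.1 × 10⁻³ kg m⁻⁴
  128–136 m: Δρ/Δz = 0.13/8 = 0.016 kg m⁻⁴
  136–238 m: Δρ/Δz = 0.51/102 = 5.0 × 10⁻³ kg m⁻⁴
The largest gradient is in the 15–102 m interval — the pycnocline.

15–102 m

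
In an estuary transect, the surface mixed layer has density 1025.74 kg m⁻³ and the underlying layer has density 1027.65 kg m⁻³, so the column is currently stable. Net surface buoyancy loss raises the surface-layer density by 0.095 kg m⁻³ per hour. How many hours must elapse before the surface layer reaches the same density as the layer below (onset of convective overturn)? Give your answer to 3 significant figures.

20.1 hours

Density deficit of the surface layer: 1027.65 − 1025.74 = 1.91 kg m⁻³.
Required change = 1.91 / 0.095 = 20.1 hours.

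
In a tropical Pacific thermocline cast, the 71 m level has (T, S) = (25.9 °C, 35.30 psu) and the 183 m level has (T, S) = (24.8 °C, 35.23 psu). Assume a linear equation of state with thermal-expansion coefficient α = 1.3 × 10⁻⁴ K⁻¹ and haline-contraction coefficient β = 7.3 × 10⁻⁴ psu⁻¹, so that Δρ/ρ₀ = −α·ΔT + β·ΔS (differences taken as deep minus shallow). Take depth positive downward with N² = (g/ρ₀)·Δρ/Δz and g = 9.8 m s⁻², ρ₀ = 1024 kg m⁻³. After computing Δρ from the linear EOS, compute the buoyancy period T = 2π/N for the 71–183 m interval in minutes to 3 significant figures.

ΔT = -1.1 K, ΔS = -0.07 psu (deep − shallow).
Δρ/ρ₀ = −αΔT + βΔS = 1.43 × 10⁻⁴ − 5.11 × 10⁻⁵ = 9.19 × 10⁻⁵, so Δρ ≈ 0.09411 kg m⁻³.
N² = (g/ρ₀)·Δρ/Δz = g·(Δρ/ρ₀)/Δz = 9.8 × 9.19 × 10⁻⁵ / 112 = 8.0413 × 10⁻⁶ s⁻².
N = √(8.0413 × 10⁻⁶) = 2.8357 × 10⁻³ rad s⁻¹ → T = 2π/N = 2.2157 × 10³ s = 36.928 min ≈ 36.9 min.

36.9 min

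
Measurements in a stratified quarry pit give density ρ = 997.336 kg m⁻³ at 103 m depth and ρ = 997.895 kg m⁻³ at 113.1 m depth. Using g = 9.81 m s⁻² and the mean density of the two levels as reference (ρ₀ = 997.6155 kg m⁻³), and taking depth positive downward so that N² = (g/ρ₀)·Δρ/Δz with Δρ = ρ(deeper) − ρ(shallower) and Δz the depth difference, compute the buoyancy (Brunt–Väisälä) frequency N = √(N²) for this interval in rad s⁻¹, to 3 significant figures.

Δρ = 997.895 − 997.336 = 0.559 kg m⁻³ over Δz = 113.1 − 103 = 10.1 m.
N² = (9.81/997.6155) × (0.559/10.1) = 5.4425 × 10⁻⁴ s⁻².
N = √(5.4425 × 10⁻⁴) = 0.023329 rad s⁻¹ ≈ 0.0233 rad s⁻¹.
A positive N² confirms static stability across the interval.

0.0233 rad s⁻¹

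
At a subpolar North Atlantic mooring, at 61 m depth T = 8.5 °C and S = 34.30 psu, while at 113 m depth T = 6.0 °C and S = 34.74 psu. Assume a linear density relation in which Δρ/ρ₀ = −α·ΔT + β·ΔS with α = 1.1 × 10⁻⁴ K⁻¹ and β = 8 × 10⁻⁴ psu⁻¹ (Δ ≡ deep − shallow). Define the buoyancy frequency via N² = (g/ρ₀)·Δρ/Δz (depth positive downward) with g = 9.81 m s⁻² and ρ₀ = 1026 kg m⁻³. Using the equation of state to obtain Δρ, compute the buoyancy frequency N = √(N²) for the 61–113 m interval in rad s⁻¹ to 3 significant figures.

0.0109 rad s⁻¹

ΔT = -2.5 K, ΔS = +0.44 psu (deep − shallow).
Δρ/ρ₀ = −αΔT + βΔS = 2.75 × 10⁻⁴ + 3.52 × 10⁻⁴ = 6.27 × 10⁻⁴, so Δρ ≈ 0.6433 kg m⁻³.
N² = (g/ρ₀)·Δρ/Δz = g·(Δρ/ρ₀)/Δz = 9.81 × 6.27 × 10⁻⁴ / 52 = 1.1829 × 10⁻⁴ s⁻².
N = √(1.1829 × 10⁻⁴) = 0.010876 rad s⁻¹ ≈ 0.0109 rad s⁻¹.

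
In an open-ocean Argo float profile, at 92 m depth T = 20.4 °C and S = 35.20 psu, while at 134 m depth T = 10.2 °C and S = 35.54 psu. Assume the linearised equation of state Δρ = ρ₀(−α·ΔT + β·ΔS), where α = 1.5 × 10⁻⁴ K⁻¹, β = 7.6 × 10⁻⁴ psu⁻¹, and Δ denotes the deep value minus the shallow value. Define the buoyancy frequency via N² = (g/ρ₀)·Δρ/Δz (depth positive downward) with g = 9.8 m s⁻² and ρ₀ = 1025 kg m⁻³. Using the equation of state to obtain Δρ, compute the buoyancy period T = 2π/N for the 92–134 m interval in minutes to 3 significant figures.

5.13 min

ΔT = -10.2 K, ΔS = +0.34 psu (deep − shallow).
Δρ/ρ₀ = −αΔT + βΔS = 1.53 × 10⁻³ + 2.584 × 10⁻⁴ = 1.7884 × 10⁻³, so Δρ ≈ 1.833 kg m⁻³.
N² = (g/ρ₀)·Δρ/Δz = g·(Δρ/ρ₀)/Δz = 9.8 × 1.7884 × 10⁻³ / 42 = 4.1729 × 10⁻⁴ s⁻².
N = √(4.1729 × 10⁻⁴) = 0.020428 rad s⁻¹ → T = 2π/N = 307.58 s = 5.1263 min ≈ 5.13 min.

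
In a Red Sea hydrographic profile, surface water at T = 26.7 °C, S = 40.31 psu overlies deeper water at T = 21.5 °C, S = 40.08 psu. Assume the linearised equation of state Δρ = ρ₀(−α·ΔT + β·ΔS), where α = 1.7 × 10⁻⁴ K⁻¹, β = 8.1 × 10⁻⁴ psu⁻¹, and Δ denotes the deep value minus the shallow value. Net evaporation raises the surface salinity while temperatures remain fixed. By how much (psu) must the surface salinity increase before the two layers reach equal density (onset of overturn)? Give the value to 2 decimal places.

0.86 psu

Neutral buoyancy requires −α(T_deep − T_surf) + β(S_deep − S_surf′) = 0.
S_surf′ = S_deep − (α/β)·ΔT = 40.08 − (1.7 × 10⁻⁴/8.1 × 10⁻⁴)·(-5.2) = 41.1714 psu.
Increase required: 41.1714 − 40.31 = 0.8614 psu.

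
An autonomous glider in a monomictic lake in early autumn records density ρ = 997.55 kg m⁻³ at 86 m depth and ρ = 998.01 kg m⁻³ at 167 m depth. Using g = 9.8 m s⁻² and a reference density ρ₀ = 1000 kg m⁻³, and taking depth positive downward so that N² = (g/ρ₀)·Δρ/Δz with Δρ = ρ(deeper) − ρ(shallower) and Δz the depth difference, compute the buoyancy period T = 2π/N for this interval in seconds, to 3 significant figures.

Δρ = 998.01 − 997.55 = 0.46 kg m⁻³ over Δz = 167 − 86 = 81 m.
N² = (9.8/1000) × (0.46/81) = 5.5654 × 10⁻⁵ s⁻².
N = √(5.5654 × 10⁻⁵) = 7.4602 × 10⁻³ rad s⁻¹, so T = 2π/N = 842.23 s ≈ 842 s.

842 s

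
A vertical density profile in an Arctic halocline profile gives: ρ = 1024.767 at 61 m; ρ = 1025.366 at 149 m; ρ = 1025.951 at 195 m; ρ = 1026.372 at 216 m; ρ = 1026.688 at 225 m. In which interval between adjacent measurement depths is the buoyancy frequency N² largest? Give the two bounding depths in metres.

Compute the density gradient over each adjacent pair:
  61–149 m: Δρ/Δz = 0.599/88 = 6.8 × 10⁻³ kg m⁻⁴
  149–195 m: Δρ/Δz = 0.585/46 = 0.013 kg m⁻⁴
  195–216 m: Δρ/Δz = 0.421/21 = 0.020 kg m⁻⁴
  216–225 m: Δρ/Δz = 0.316/9 = 0.035 kg m⁻⁴
The largest gradient is in the 216–225 m interval — the pycnocline.

216–225 m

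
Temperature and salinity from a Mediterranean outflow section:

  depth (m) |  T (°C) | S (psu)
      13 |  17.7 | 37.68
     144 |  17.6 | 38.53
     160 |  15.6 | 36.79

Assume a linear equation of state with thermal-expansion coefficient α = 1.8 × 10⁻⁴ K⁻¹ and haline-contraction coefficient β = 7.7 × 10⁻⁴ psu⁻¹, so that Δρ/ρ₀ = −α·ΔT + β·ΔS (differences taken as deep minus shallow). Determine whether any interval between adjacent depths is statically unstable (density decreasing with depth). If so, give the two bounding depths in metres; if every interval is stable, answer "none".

Evaluate Δρ/ρ₀ = −αΔT + βΔS across each adjacent pair:
  13–144 m: −αΔT+βΔS = −(1.8 × 10⁻⁴)(-0.1)+(7.7 × 10⁻⁴)(+0.85) = 6.7 × 10⁻⁴ → stable
  144–160 m: −αΔT+βΔS = −(1.8 × 10⁻⁴)(-2.0)+(7.7 × 10⁻⁴)(-1.74) = -9.8 × 10⁻⁴ → UNSTABLE
The 144–160 m interval has Δρ < 0: lighter water underlies denser water.

144–160 m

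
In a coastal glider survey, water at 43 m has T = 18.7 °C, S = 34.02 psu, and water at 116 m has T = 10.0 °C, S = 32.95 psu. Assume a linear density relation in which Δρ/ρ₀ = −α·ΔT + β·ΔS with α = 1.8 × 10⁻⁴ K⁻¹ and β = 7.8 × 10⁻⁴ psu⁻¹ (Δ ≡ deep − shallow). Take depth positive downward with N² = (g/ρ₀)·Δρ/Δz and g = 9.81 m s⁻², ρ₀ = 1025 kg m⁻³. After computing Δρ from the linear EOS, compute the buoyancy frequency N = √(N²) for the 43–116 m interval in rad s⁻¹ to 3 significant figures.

ΔT = -8.7 K, ΔS = -1.07 psu (deep − shallow).
Δρ/ρ₀ = −αΔT + βΔS = 1.566 × 10⁻³ − 8.346 × 10⁻⁴ = 7.314 × 10⁻⁴, so Δρ ≈ 0.7497 kg m⁻³.
N² = (g/ρ₀)·Δρ/Δz = g·(Δρ/ρ₀)/Δz = 9.81 × 7.314 × 10⁻⁴ / 73 = 9.8288 × 10⁻⁵ s⁻².
N = √(9.8288 × 10⁻⁵) = 9.9140 × 10⁻³ rad s⁻¹ ≈ 9.91 × 10⁻³ rad s⁻¹.

9.91 × 10⁻³ rad s⁻¹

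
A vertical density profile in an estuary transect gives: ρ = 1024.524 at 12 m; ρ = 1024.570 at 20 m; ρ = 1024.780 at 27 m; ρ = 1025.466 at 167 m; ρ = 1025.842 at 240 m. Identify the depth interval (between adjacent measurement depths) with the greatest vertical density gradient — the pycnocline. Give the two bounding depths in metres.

20–27 m

Compute the density gradient over each adjacent pair:
  12–20 m: Δρ/Δz = 0.046/8 = 5.7 × 10⁻³ kg m⁻⁴
  20–27 m: Δρ/Δz = 0.210/7 = 0.030 kg m⁻⁴
  27–167 m: Δρ/Δz = 0.686/140 = 4.9 × 10⁻³ kg m⁻⁴
  167–240 m: Δρ/Δz = 0.376/73 = 5.2 × 10⁻³ kg m⁻⁴
The largest gradient is in the 20–27 m interval — the pycnocline.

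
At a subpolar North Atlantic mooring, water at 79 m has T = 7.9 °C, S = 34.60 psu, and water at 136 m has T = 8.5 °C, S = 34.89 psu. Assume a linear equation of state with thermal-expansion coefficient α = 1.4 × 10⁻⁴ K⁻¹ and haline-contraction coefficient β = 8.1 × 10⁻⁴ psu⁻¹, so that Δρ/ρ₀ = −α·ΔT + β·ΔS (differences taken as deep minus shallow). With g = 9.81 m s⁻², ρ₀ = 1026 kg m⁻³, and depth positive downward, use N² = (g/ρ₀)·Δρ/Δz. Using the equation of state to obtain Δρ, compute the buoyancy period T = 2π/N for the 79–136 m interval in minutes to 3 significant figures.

20.5 min

ΔT = +0.6 K, ΔS = +0.29 psu (deep − shallow).
Δρ/ρ₀ = −αΔT + βΔS = -8.40 × 10⁻⁵ + 2.349 × 10⁻⁴ = 1.509 × 10⁻⁴, so Δρ ≈ 0.1548 kg m⁻³.
N² = (g/ρ₀)·Δρ/Δz = g·(Δρ/ρ₀)/Δz = 9.81 × 1.509 × 10⁻⁴ / 57 = 2.5971 × 10⁻⁵ s⁻².
N = √(2.5971 × 10⁻⁵) = 5.0962 × 10⁻³ rad s⁻¹ → T = 2π/N = 1.2329 × 10³ s = 20.548 min ≈ 20.5 min.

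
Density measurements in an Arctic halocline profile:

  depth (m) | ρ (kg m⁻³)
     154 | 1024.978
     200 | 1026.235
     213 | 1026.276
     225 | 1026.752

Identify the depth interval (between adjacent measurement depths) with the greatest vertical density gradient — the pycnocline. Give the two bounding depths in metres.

213–225 m

Compute the density gradient over each adjacent pair:
  154–200 m: Δρ/Δz = 1.257/46 = 0.027 kg m⁻⁴
  200–213 m: Δρ/Δz = 0.041/13 = 3.2 × 10⁻³ kg m⁻⁴
  213–225 m: Δρ/Δz = 0.476/12 = 0.040 kg m⁻⁴
The largest gradient is in the 213–225 m interval — the pycnocline.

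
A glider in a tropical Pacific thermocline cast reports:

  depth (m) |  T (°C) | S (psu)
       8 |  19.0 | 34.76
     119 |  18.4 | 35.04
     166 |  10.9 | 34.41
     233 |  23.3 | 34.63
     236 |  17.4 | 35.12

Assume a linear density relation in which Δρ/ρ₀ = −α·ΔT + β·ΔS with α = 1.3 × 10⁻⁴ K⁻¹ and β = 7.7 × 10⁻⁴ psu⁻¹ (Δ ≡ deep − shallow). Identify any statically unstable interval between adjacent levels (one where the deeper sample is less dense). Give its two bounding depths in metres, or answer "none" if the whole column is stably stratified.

Evaluate Δρ/ρ₀ = −αΔT + βΔS across each adjacent pair:
  8–119 m: −αΔT+βΔS = −(1.3 × 10⁻⁴)(-0.6)+(7.7 × 10⁻⁴)(+0.28) = 2.9 × 10⁻⁴ → stable
  119–166 m: −αΔT+βΔS = −(1.3 × 10⁻⁴)(-7.5)+(7.7 × 10⁻⁴)(-0.63) = 4.9 × 10⁻⁴ → stable
  166–233 m: −αΔT+βΔS = −(1.3 × 10⁻⁴)(+12.4)+(7.7 × 10⁻⁴)(+0.22) = -1.4 × 10⁻³ → UNSTABLE
  233–236 m: −αΔT+βΔS = −(1.3 × 10⁻⁴)(-5.9)+(7.7 × 10⁻⁴)(+0.49) = 1.1 × 10⁻³ → stable
The 166–233 m interval has Δρ < 0: lighter water underlies denser water.

166–233 m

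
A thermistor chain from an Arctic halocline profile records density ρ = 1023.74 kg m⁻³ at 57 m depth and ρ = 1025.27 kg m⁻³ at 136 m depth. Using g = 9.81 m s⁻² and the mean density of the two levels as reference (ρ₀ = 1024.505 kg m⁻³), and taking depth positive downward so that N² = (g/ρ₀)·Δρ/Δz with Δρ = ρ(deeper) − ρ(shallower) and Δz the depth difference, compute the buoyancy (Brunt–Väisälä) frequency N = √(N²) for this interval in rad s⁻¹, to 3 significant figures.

Δρ = 1025.27 − 1023.74 = 1.53 kg m⁻³ over Δz = 136 − 57 = 79 m.
N² = (9.81/1024.505) × (1.53/79) = 1.8545 × 10⁻⁴ s⁻².
N = √(1.8545 × 10⁻⁴) = 0.013618 rad s⁻¹ ≈ 0.0136 rad s⁻¹.

0.0136 rad s⁻¹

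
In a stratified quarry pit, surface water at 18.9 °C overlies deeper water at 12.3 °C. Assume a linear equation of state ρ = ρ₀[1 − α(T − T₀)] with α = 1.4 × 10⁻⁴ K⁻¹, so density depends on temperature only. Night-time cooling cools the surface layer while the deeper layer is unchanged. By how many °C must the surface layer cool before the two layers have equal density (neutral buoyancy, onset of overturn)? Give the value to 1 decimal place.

6.6 °C

With temperature the only control, equal density requires T_surf′ = T_deep.
T_surf′ = 12.3 °C.
Cooling required: 18.9 − 12.3 = 6.6 °C.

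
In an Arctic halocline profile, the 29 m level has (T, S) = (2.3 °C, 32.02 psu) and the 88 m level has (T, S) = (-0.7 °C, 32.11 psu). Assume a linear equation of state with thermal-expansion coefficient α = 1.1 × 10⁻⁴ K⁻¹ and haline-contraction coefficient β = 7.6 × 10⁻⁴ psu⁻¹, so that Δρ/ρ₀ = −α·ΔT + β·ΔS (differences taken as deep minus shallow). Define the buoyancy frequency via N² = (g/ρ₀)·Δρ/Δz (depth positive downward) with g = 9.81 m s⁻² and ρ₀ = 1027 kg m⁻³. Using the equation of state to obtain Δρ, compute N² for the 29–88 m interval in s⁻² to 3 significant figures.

6.62 × 10⁻⁵ s⁻²

ΔT = -3.0 K, ΔS = +0.09 psu (deep − shallow).
Δρ/ρ₀ = −αΔT + βΔS = 3.30 × 10⁻⁴ + 6.84 × 10⁻⁵ = 3.984 × 10⁻⁴, so Δρ ≈ 0.4092 kg m⁻³.
N² = (g/ρ₀)·Δρ/Δz = g·(Δρ/ρ₀)/Δz = 9.81 × 3.984 × 10⁻⁴ / 59 = 6.6242 × 10⁻⁵ s⁻² ≈ 6.62 × 10⁻⁵ s⁻².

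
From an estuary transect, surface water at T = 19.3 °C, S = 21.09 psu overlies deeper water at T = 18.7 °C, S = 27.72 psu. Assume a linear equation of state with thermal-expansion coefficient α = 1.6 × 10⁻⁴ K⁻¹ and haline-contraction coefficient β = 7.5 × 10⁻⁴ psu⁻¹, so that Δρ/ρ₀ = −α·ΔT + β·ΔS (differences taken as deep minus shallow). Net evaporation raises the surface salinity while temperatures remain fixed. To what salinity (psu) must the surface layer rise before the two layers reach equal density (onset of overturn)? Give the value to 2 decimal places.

Neutral buoyancy requires −α(T_deep − T_surf) + β(S_deep − S_surf′) = 0.
S_surf′ = S_deep − (α/β)·ΔT = 27.72 − (1.6 × 10⁻⁴/7.5 × 10⁻⁴)·(-0.6) = 27.8480 psu.
Increase required: 27.8480 − 21.09 = 6.7580 psu.

27.85 psu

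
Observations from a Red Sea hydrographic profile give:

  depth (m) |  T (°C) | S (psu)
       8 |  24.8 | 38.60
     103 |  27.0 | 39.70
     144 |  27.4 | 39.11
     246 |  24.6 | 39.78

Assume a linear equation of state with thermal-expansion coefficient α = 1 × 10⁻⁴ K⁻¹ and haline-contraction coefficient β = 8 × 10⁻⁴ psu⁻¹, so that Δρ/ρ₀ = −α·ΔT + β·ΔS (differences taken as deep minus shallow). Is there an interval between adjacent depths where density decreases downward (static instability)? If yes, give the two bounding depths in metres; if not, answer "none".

Evaluate Δρ/ρ₀ = −αΔT + βΔS across each adjacent pair:
  8–103 m: −αΔT+βΔS = −(1 × 10⁻⁴)(+2.2)+(8 × 10⁻⁴)(+1.10) = 6.6 × 10⁻⁴ → stable
  103–144 m: −αΔT+βΔS = −(1 × 10⁻⁴)(+0.4)+(8 × 10⁻⁴)(-0.59) = -5.1 × 10⁻⁴ → UNSTABLE
  144–246 m: −αΔT+βΔS = −(1 × 10⁻⁴)(-2.8)+(8 × 10⁻⁴)(+0.67) = 8.2 × 10⁻⁴ → stable
The 103–144 m interval has Δρ < 0: lighter water underlies denser water.

103–144 m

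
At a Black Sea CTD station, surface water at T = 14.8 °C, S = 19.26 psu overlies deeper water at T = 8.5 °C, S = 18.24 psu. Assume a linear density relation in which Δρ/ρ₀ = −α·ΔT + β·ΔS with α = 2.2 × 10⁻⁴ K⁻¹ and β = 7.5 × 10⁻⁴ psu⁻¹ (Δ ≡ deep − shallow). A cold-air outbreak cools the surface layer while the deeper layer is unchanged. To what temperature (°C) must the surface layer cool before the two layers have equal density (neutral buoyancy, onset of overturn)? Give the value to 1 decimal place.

12.0 °C

Neutral buoyancy requires Δρ = 0, i.e. −α(T_deep − T_surf′) + β(S_deep − S_surf) = 0.
T_surf′ = T_deep − (β/α)·ΔS = 8.5 − (7.5 × 10⁻⁴/2.2 × 10⁻⁴)·(-1.02) = 11.977 °C.
Cooling required: 14.8 − (11.977) = 2.823 °C.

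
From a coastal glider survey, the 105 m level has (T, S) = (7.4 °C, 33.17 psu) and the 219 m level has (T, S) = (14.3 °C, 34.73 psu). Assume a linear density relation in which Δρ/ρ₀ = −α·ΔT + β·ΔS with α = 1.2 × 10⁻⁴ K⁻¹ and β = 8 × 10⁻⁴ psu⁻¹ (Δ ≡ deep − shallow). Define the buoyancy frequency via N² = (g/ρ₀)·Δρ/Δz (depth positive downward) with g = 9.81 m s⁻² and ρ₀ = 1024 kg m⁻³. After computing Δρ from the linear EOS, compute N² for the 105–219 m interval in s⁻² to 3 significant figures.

ΔT = +6.9 K, ΔS = +1.56 psu (deep − shallow).
Δρ/ρ₀ = −αΔT + βΔS = -8.28 × 10⁻⁴ + 1.248 × 10⁻³ = 4.20 × 10⁻⁴, so Δρ ≈ 0.4301 kg m⁻³.
N² = (g/ρ₀)·Δρ/Δz = g·(Δρ/ρ₀)/Δz = 9.81 × 4.20 × 10⁻⁴ / 114 = 3.6142 × 10⁻⁵ s⁻² ≈ 3.61 × 10⁻⁵ s⁻².

3.61 × 10⁻⁵ s⁻²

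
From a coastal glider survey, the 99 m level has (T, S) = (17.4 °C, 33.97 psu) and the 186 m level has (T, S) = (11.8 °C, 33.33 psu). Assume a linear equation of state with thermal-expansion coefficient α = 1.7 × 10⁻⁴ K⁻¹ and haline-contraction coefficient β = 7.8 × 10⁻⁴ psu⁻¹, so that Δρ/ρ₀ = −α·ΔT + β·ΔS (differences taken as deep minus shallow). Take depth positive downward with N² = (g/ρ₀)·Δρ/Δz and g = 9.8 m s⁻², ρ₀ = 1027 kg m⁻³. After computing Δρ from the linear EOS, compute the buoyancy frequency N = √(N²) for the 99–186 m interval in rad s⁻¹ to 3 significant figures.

ΔT = -5.6 K, ΔS = -0.64 psu (deep − shallow).
Δρ/ρ₀ = −αΔT + βΔS = 9.52 × 10⁻⁴ − 4.992 × 10⁻⁴ = 4.528 × 10⁻⁴, so Δρ ≈ 0.4650 kg m⁻³.
N² = (g/ρ₀)·Δρ/Δz = g·(Δρ/ρ₀)/Δz = 9.8 × 4.528 × 10⁻⁴ / 87 = 5.1005 × 10⁻⁵ s⁻².
N = √(5.1005 × 10⁻⁵) = 7.1418 × 10⁻³ rad s⁻¹ ≈ 7.14 × 10⁻³ rad s⁻¹.

7.14 × 10⁻³ rad s⁻¹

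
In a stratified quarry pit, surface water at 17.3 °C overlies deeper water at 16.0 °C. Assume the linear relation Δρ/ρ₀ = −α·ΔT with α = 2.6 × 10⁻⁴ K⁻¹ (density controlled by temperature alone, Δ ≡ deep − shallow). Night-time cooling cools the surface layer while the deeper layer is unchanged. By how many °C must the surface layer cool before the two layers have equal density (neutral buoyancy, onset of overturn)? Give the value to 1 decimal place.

1.3 °C

With temperature the only control, equal density requires T_surf′ = T_deep.
T_surf′ = 16.0 °C.
Cooling required: 17.3 − 16.0 = 1.3 °C.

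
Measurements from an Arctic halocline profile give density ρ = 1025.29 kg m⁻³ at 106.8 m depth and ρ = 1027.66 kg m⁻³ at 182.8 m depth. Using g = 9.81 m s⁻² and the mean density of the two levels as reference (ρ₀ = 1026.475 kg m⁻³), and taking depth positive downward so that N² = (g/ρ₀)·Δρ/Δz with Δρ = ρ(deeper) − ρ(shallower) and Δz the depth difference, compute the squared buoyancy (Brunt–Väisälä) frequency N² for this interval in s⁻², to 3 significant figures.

Δρ = 1027.66 − 1025.29 = 2.37 kg m⁻³ over Δz = 182.8 − 106.8 = 76 m.
N² = (9.81/1026.475) × (2.37/76) = 2.9803 × 10⁻⁴ s⁻² ≈ 2.98 × 10⁻⁴ s⁻².

2.98 × 10⁻⁴ s⁻²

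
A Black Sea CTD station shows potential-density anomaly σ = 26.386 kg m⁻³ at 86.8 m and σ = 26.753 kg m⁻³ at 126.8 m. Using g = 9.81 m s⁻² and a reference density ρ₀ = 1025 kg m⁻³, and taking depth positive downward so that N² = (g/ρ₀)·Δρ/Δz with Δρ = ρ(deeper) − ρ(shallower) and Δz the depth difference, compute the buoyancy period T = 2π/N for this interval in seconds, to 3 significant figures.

Δρ = 1026.753 − 1026.386 = 0.367 kg m⁻³ over Δz = 126.8 − 86.8 = 40 m.
N² = (9.81/1025) × (0.367/40) = 8.7811 × 10⁻⁵ s⁻².
N = √(8.7811 × 10⁻⁵) = 9.3708 × 10⁻³ rad s⁻¹, so T = 2π/N = 670.51 s ≈ 671 s.
N² > 0, so the interval is statically stable.

671 s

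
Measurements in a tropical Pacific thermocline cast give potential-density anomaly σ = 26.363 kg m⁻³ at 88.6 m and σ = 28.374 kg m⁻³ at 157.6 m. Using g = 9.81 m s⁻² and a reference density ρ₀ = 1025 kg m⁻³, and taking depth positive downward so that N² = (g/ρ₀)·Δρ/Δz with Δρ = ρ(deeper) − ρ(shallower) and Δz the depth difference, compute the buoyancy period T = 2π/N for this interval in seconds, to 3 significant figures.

376 s

Δρ = 1028.374 − 1026.363 = 2.011 kg m⁻³ over Δz = 157.6 − 88.6 = 69 m.
N² = (9.81/1025) × (2.011/69) = 2.7894 × 10⁻⁴ s⁻².
N = √(2.7894 × 10⁻⁴) = 0.016701 rad s⁻¹, so T = 2π/N = 376.22 s ≈ 376 s.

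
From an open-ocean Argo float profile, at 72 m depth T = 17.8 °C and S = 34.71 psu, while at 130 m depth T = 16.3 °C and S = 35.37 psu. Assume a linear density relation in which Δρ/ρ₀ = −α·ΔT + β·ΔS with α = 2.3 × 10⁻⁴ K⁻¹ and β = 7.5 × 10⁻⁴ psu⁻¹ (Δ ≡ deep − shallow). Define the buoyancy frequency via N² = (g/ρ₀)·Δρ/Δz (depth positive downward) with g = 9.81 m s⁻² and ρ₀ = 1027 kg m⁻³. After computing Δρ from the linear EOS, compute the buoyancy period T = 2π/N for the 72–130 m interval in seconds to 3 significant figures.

527 s

ΔT = -1.5 K, ΔS = +0.66 psu (deep − shallow).
Δρ/ρ₀ = −αΔT + βΔS = 3.45 × 10⁻⁴ + 4.95 × 10⁻⁴ = 8.40 × 10⁻⁴, so Δρ ≈ 0.8627 kg m⁻³.
N² = (g/ρ₀)·Δρ/Δz = g·(Δρ/ρ₀)/Δz = 9.81 × 8.40 × 10⁻⁴ / 58 = 1.4208 × 10⁻⁴ s⁻².
N = √(1.4208 × 10⁻⁴) = 0.011920 rad s⁻¹ → T = 2π/N = 527.11 s ≈ 527 s.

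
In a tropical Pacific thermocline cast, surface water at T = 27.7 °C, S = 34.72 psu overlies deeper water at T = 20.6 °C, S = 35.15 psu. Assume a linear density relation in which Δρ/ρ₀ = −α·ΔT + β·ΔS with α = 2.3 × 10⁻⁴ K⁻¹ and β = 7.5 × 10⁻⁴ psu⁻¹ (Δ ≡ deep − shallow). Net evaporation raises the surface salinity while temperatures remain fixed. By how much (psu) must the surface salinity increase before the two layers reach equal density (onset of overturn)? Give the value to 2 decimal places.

2.61 psu

Neutral buoyancy requires −α(T_deep − T_surf) + β(S_deep − S_surf′) = 0.
S_surf′ = S_deep − (α/β)·ΔT = 35.15 − (2.3 × 10⁻⁴/7.5 × 10⁻⁴)·(-7.1) = 37.3273 psu.
Increase required: 37.3273 − 34.72 = 2.6073 psu.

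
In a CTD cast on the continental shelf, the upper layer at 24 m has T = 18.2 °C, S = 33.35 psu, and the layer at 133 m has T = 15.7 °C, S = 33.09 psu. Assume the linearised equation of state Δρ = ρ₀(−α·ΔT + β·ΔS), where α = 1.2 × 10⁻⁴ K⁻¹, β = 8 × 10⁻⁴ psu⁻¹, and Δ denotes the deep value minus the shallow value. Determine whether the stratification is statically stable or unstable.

stable

ΔT = 15.7 − 18.2 = -2.5 K and ΔS = 33.09 − 33.35 = -0.26 psu (deep − shallow).
−αΔT = 3.00 × 10⁻⁴; βΔS = -2.08 × 10⁻⁴; sum Δρ/ρ₀ = 9.20 × 10⁻⁵.
Δρ/ρ₀ > 0, so Δρ > 0: deeper water is denser → statically stable.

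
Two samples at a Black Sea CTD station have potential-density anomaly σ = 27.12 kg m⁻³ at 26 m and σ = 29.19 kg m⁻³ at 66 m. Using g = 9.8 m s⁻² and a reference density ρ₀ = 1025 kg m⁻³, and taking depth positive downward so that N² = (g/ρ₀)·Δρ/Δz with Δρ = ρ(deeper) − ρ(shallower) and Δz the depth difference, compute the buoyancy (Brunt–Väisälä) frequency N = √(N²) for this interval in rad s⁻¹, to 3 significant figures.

0.0222 rad s⁻¹

Δρ = 1029.19 − 1027.12 = 2.07 kg m⁻³ over Δz = 66 − 26 = 40 m.
N² = (9.8/1025) × (2.07/40) = 4.9478 × 10⁻⁴ s⁻².
N = √(4.9478 × 10⁻⁴) = 0.022244 rad s⁻¹ ≈ 0.0222 rad s⁻¹.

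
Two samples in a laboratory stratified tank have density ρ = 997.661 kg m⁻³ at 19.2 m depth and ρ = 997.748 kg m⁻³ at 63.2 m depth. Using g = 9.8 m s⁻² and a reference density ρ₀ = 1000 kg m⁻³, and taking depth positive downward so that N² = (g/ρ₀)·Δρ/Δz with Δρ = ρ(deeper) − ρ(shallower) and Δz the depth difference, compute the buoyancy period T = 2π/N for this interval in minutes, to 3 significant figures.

23.8 min

Δρ = 997.748 − 997.661 = 0.087 kg m⁻³ over Δz = 63.2 − 19.2 = 44 m.
N² = (9.8/1000) × (0.087/44) = 1.9377 × 10⁻⁵ s⁻².
N = √(1.9377 × 10⁻⁵) = 4.4019 × 10⁻³ rad s⁻¹, so T = 2π/N = 1.4274 × 10³ s = 23.790 min ≈ 23.8 min.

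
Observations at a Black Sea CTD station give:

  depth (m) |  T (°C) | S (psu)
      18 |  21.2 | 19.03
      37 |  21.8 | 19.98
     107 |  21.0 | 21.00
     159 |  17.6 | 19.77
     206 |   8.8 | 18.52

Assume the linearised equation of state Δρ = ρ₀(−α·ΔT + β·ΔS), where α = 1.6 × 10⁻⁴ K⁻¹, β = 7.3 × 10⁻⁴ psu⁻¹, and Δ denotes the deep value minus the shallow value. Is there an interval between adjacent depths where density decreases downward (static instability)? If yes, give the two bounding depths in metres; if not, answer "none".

Evaluate Δρ/ρ₀ = −αΔT + βΔS across each adjacent pair:
  18–37 m: −αΔT+βΔS = −(1.6 × 10⁻⁴)(+0.6)+(7.3 × 10⁻⁴)(+0.95) = 6.0 × 10⁻⁴ → stable
  37–107 m: −αΔT+βΔS = −(1.6 × 10⁻⁴)(-0.8)+(7.3 × 10⁻⁴)(+1.02) = 8.7 × 10⁻⁴ → stable
  107–159 m: −αΔT+βΔS = −(1.6 × 10⁻⁴)(-3.4)+(7.3 × 10⁻⁴)(-1.23) = -3.5 × 10⁻⁴ → UNSTABLE
  159–206 m: −αΔT+βΔS = −(1.6 × 10⁻⁴)(-8.8)+(7.3 × 10⁻⁴)(-1.25) = 5.0 × 10⁻⁴ → stable
The 107–159 m interval has Δρ < 0: lighter water underlies denser water.

107–159 m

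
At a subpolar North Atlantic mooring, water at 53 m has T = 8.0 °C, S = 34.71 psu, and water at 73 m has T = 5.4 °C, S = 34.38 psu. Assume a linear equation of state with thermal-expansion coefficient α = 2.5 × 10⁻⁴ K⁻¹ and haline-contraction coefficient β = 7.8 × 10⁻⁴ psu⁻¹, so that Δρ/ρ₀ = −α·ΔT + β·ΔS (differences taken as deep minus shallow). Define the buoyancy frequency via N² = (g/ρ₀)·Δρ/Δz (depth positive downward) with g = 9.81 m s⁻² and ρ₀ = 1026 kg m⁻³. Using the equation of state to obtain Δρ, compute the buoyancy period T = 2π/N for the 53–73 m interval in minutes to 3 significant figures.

7.55 min

ΔT = -2.6 K, ΔS = -0.33 psu (deep − shallow).
Δρ/ρ₀ = −αΔT + βΔS = 6.50 × 10⁻⁴ − 2.574 × 10⁻⁴ = 3.926 × 10⁻⁴, so Δρ ≈ 0.4028 kg m⁻³.
N² = (g/ρ₀)·Δρ/Δz = g·(Δρ/ρ₀)/Δz = 9.81 × 3.926 × 10⁻⁴ / 20 = 1.9257 × 10⁻⁴ s⁻².
N = √(1.9257 × 10⁻⁴) = 0.013877 rad s⁻¹ → T = 2π/N = 452.78 s = 7.5463 min ≈ 7.55 min.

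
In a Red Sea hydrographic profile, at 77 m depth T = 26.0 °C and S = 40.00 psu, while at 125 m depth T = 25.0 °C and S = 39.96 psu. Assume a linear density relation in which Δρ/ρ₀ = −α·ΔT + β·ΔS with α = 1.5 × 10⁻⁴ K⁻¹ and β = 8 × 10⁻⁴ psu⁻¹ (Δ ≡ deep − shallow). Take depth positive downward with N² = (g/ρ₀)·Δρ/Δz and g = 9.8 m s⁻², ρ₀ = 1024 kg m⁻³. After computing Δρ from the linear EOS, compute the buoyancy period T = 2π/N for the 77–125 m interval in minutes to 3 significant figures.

21.3 min

ΔT = -1.0 K, ΔS = -0.04 psu (deep − shallow).
Δρ/ρ₀ = −αΔT + βΔS = 1.50 × 10⁻⁴ − 3.20 × 10⁻⁵ = 1.18 × 10⁻⁴, so Δρ ≈ 0.1208 kg m⁻³.
N² = (g/ρ₀)·Δρ/Δz = g·(Δρ/ρ₀)/Δz = 9.8 × 1.18 × 10⁻⁴ / 48 = 2.4092 × 10⁻⁵ s⁻².
N = √(2.4092 × 10⁻⁵) = 4.9084 × 10⁻³ rad s⁻¹ → T = 2π/N = 1.2801 × 10³ s = 21.335 min ≈ 21.3 min.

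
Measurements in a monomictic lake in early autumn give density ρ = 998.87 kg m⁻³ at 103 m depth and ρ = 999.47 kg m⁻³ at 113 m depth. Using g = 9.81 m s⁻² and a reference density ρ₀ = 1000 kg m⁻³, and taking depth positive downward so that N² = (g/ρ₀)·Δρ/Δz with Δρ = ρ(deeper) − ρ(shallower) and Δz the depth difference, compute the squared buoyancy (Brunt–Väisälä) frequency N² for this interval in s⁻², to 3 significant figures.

5.89 × 10⁻⁴ s⁻²

Δρ = 999.47 − 998.87 = 0.60 kg m⁻³ over Δz = 113 − 103 = 10 m.
N² = (9.81/1000) × (0.60/10) = 5.8860 × 10⁻⁴ s⁻² ≈ 5.89 × 10⁻⁴ s⁻².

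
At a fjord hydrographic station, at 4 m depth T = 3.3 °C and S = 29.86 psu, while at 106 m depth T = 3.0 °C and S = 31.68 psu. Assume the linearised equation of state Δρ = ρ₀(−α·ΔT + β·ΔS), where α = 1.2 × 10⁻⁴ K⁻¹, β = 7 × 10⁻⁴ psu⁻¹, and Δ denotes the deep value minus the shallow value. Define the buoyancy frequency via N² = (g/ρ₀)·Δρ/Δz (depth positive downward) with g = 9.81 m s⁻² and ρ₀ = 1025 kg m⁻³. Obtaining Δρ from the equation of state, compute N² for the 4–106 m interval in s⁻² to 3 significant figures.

1.26 × 10⁻⁴ s⁻²

ΔT = -0.3 K, ΔS = +1.82 psu (deep − shallow).
Δρ/ρ₀ = −αΔT + βΔS = 3.60 × 10⁻⁵ + 1.274 × 10⁻³ = 1.31 × 10⁻³, so Δρ ≈ 1.343 kg m⁻³.
N² = (g/ρ₀)·Δρ/Δz = g·(Δρ/ρ₀)/Δz = 9.81 × 1.31 × 10⁻³ / 102 = 1.2599 × 10⁻⁴ s⁻² ≈ 1.26 × 10⁻⁴ s⁻².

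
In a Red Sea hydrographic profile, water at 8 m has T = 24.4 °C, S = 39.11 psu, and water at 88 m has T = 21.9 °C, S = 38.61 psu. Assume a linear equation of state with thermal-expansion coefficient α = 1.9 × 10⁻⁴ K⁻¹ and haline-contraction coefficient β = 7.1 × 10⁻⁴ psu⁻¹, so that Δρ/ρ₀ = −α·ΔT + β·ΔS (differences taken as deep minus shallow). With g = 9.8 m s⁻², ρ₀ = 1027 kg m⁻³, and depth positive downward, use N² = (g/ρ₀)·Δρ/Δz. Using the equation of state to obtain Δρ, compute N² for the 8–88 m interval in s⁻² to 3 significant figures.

1.47 × 10⁻⁵ s⁻²

ΔT = -2.5 K, ΔS = -0.50 psu (deep − shallow).
Δρ/ρ₀ = −αΔT + βΔS = 4.75 × 10⁻⁴ − 3.55 × 10⁻⁴ = 1.20 × 10⁻⁴, so Δρ ≈ 0.1232 kg m⁻³.
N² = (g/ρ₀)·Δρ/Δz = g·(Δρ/ρ₀)/Δz = 9.8 × 1.20 × 10⁻⁴ / 80 = 1.4700 × 10⁻⁵ s⁻² ≈ 1.47 × 10⁻⁵ s⁻².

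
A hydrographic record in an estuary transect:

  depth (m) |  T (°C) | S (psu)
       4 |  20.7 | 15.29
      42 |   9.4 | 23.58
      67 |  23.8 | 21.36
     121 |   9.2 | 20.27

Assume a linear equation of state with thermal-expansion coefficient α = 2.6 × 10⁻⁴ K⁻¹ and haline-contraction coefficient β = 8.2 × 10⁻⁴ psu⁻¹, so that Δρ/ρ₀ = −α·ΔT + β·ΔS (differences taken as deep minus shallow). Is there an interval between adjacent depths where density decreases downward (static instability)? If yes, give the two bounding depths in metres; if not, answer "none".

42–67 m

Evaluate Δρ/ρ₀ = −αΔT + βΔS across each adjacent pair:
  4–42 m: −αΔT+βΔS = −(2.6 × 10⁻⁴)(-11.3)+(8.2 × 10⁻⁴)(+8.29) = 9.7 × 10⁻³ → stable
  42–67 m: −αΔT+βΔS = −(2.6 × 10⁻⁴)(+14.4)+(8.2 × 10⁻⁴)(-2.22) = -5.6 × 10⁻³ → UNSTABLE
  67–121 m: −αΔT+βΔS = −(2.6 × 10⁻⁴)(-14.6)+(8.2 × 10⁻⁴)(-1.09) = 2.9 × 10⁻³ → stable
The 42–67 m interval has Δρ < 0: lighter water underlies denser water.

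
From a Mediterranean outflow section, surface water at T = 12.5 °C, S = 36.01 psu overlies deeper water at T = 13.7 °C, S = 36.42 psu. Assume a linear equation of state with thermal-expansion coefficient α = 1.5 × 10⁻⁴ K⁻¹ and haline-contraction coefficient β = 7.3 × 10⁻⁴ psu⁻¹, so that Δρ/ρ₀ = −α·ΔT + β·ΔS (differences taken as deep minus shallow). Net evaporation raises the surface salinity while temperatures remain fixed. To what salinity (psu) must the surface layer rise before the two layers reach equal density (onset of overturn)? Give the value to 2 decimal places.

36.17 psu

Neutral buoyancy requires −α(T_deep − T_surf) + β(S_deep − S_surf′) = 0.
S_surf′ = S_deep − (α/β)·ΔT = 36.42 − (1.5 × 10⁻⁴/7.3 × 10⁻⁴)·(+1.2) = 36.1734 psu.
Increase required: 36.1734 − 36.01 = 0.1634 psu.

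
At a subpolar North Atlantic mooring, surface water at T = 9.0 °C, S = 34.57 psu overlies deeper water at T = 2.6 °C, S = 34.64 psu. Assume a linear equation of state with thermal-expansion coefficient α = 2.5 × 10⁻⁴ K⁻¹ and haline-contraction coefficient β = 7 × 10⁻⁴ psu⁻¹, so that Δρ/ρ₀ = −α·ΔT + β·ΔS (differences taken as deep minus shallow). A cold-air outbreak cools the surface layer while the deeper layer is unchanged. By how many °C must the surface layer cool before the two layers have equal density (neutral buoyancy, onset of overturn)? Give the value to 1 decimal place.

6.6 °C

Neutral buoyancy requires Δρ = 0, i.e. −α(T_deep − T_surf′) + β(S_deep − S_surf) = 0.
T_surf′ = T_deep − (β/α)·ΔS = 2.6 − (7 × 10⁻⁴/2.5 × 10⁻⁴)·(+0.07) = 2.404 °C.
Cooling required: 9.0 − (2.404) = 6.596 °C.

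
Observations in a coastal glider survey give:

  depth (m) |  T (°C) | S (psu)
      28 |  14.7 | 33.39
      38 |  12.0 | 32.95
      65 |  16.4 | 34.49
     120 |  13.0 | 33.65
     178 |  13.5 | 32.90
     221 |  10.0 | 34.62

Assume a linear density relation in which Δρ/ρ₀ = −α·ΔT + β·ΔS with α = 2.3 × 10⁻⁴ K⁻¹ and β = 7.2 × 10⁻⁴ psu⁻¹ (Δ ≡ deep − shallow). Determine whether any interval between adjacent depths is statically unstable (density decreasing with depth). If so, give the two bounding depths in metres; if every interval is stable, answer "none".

120–178 m

Evaluate Δρ/ρ₀ = −αΔT + βΔS across each adjacent pair:
  28–38 m: −αΔT+βΔS = −(2.3 × 10⁻⁴)(-2.7)+(7.2 × 10⁻⁴)(-0.44) = 3.0 × 10⁻⁴ → stable
  38–65 m: −αΔT+βΔS = −(2.3 × 10⁻⁴)(+4.4)+(7.2 × 10⁻⁴)(+1.54) = 9.7 × 10⁻⁵ → stable
  65–120 m: −αΔT+βΔS = −(2.3 × 10⁻⁴)(-3.4)+(7.2 × 10⁻⁴)(-0.84) = 1.8 × 10⁻⁴ → stable
  120–178 m: −αΔT+βΔS = −(2.3 × 10⁻⁴)(+0.5)+(7.2 × 10⁻⁴)(-0.75) = -6.5 × 10⁻⁴ → UNSTABLE
  178–221 m: −αΔT+βΔS = −(2.3 × 10⁻⁴)(-3.5)+(7.2 × 10⁻⁴)(+1.72) = 2.0 × 10⁻³ → stable
The 120–178 m interval has Δρ < 0: lighter water underlies denser water.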